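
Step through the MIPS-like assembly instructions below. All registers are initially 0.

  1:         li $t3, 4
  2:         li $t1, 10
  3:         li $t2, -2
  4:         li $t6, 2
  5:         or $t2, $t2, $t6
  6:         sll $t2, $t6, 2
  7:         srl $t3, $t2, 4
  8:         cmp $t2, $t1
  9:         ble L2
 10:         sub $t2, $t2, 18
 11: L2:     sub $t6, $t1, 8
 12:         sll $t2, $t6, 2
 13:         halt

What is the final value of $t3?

after li $t3, 4: $t3=4
after li $t1, 10: $t1=10
after li $t2, -2: $t2=-2
after li $t6, 2: $t6=2
after or $t2, $t2, $t6: $t2=(-2)|2=-2
after sll $t2, $t6, 2: $t2=2<<2=8
after srl $t3, $t2, 4: $t3=8>>4=0
cmp $t2, $t1  (cmp 8,10)
ble L2: taken
after sub $t6, $t1, 8: $t6=10-8=2
after sll $t2, $t6, 2: $t2=2<<2=8
halt.

0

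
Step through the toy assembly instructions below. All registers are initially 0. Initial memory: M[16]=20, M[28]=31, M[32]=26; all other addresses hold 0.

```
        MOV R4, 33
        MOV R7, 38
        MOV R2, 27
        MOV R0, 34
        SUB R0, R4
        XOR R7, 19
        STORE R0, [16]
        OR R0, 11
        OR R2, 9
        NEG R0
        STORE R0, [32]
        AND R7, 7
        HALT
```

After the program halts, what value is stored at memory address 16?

1

after MOV R4, 33: R4=33
after MOV R7, 38: R7=38
after MOV R2, 27: R2=27
after MOV R0, 34: R0=34
after SUB R0, R4: R0=34-33=1
after XOR R7, 19: R7=38^19=53
STORE R0, [16] → M[16]=1
after OR R0, 11: R0=1|11=11
after OR R2, 9: R2=27|9=27
after NEG R0: R0=-(11)=-11
STORE R0, [32] → M[32]=-11
after AND R7, 7: R7=53&7=5
halt.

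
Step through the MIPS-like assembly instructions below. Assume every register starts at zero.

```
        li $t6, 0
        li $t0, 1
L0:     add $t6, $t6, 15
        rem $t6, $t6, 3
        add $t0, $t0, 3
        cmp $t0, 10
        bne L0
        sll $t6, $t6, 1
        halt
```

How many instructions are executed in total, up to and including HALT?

$t6=0
$t0=1
$t6=0+15=15
$t6=15%3=0
$t0=1+3=4
cmp $t0, 10  (cmp 4,10)
bne L0: taken
$t6=0+15=15
$t6=15%3=0
$t0=4+3=7
cmp $t0, 10  (cmp 7,10)
bne L0: taken
$t6=0+15=15
$t6=15%3=0
$t0=7+3=10
cmp $t0, 10  (cmp 10,10)
bne L0: not taken
$t6=0<<1=0
halt.
Total executed instructions: 19.

19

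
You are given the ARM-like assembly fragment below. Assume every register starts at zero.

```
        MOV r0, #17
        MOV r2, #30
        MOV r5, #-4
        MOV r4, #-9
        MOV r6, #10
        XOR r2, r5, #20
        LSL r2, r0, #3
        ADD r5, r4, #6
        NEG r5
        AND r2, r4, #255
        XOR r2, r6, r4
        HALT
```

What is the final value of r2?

r0=17
r2=30
r5=-4
r4=-9
r6=10
r2=(-4)^20=-24
r2=17<<3=136
r5=(-9)+6=-3
r5=-(-3)=3
r2=(-9)&255=247
r2=10^(-9)=-3
halt.

-3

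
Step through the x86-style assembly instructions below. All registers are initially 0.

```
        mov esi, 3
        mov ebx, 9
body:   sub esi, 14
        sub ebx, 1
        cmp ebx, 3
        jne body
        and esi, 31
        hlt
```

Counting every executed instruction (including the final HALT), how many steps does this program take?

28

mov esi, 3 → esi=3
mov ebx, 9 → ebx=9
sub esi, 14 → esi=3-14=-11
sub ebx, 1 → ebx=9-1=8
cmp ebx, 3  (cmp 8,3)
jne body: taken
sub esi, 14 → esi=(-11)-14=-25
sub ebx, 1 → ebx=8-1=7
cmp ebx, 3  (cmp 7,3)
jne body: taken
sub esi, 14 → esi=(-25)-14=-39
sub ebx, 1 → ebx=7-1=6
cmp ebx, 3  (cmp 6,3)
jne body: taken
sub esi, 14 → esi=(-39)-14=-53
sub ebx, 1 → ebx=6-1=5
cmp ebx, 3  (cmp 5,3)
jne body: taken
sub esi, 14 → esi=(-53)-14=-67
sub ebx, 1 → ebx=5-1=4
cmp ebx, 3  (cmp 4,3)
jne body: taken
sub esi, 14 → esi=(-67)-14=-81
sub ebx, 1 → ebx=4-1=3
cmp ebx, 3  (cmp 3,3)
jne body: not taken
and esi, 31 → esi=(-81)&31=15
halt.
Total executed instructions: 28.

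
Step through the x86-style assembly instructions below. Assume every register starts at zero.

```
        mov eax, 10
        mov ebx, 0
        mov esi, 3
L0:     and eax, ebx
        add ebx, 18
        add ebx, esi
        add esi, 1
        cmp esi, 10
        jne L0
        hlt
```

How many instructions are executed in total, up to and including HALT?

46

eax=10
ebx=0
esi=3
eax=10&0=0
ebx=0+18=18
ebx=18+3=21
esi=3+1=4
cmp esi, 10  (cmp 4,10)
jne L0: taken
eax=0&21=0
ebx=21+18=39
ebx=39+4=43
esi=4+1=5
cmp esi, 10  (cmp 5,10)
jne L0: taken
eax=0&43=0
ebx=43+18=61
ebx=61+5=66
esi=5+1=6
cmp esi, 10  (cmp 6,10)
jne L0: taken
eax=0&66=0
ebx=66+18=84
ebx=84+6=90
esi=6+1=7
cmp esi, 10  (cmp 7,10)
jne L0: taken
eax=0&90=0
ebx=90+18=108
ebx=108+7=115
esi=7+1=8
cmp esi, 10  (cmp 8,10)
jne L0: taken
eax=0&115=0
ebx=115+18=133
ebx=133+8=141
esi=8+1=9
cmp esi, 10  (cmp 9,10)
jne L0: taken
eax=0&141=0
ebx=141+18=159
ebx=159+9=168
esi=9+1=10
cmp esi, 10  (cmp 10,10)
jne L0: not taken
halt.
Total executed instructions: 46.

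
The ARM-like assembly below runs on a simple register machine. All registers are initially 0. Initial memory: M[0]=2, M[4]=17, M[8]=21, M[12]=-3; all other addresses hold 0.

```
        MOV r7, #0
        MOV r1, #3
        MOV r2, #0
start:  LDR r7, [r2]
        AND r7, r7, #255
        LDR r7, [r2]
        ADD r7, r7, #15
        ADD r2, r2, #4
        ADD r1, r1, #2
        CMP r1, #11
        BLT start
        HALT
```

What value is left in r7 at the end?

12

after MOV r7, #0: r7=0
after MOV r1, #3: r1=3
after MOV r2, #0: r2=0
after LDR r7, [r2]: r7=M[0]=2
after AND r7, r7, #255: r7=2&255=2
after LDR r7, [r2]: r7=M[0]=2
after ADD r7, r7, #15: r7=2+15=17
after ADD r2, r2, #4: r2=0+4=4
after ADD r1, r1, #2: r1=3+2=5
CMP r1, #11  (cmp 5,11)
BLT start: taken
after LDR r7, [r2]: r7=M[4]=17
after AND r7, r7, #255: r7=17&255=17
after LDR r7, [r2]: r7=M[4]=17
after ADD r7, r7, #15: r7=17+15=32
after ADD r2, r2, #4: r2=4+4=8
after ADD r1, r1, #2: r1=5+2=7
CMP r1, #11  (cmp 7,11)
BLT start: taken
after LDR r7, [r2]: r7=M[8]=21
after AND r7, r7, #255: r7=21&255=21
after LDR r7, [r2]: r7=M[8]=21
after ADD r7, r7, #15: r7=21+15=36
after ADD r2, r2, #4: r2=8+4=12
after ADD r1, r1, #2: r1=7+2=9
CMP r1, #11  (cmp 9,11)
BLT start: taken
after LDR r7, [r2]: r7=M[12]=-3
after AND r7, r7, #255: r7=(-3)&255=253
after LDR r7, [r2]: r7=M[12]=-3
after ADD r7, r7, #15: r7=(-3)+15=12
after ADD r2, r2, #4: r2=12+4=16
after ADD r1, r1, #2: r1=9+2=11
CMP r1, #11  (cmp 11,11)
BLT start: not taken
halt.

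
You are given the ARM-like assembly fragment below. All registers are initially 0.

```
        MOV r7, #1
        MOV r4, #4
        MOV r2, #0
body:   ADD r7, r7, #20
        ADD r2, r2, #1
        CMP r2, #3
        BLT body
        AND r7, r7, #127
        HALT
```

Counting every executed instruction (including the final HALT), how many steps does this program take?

17

r7=1
r4=4
r2=0
r7=1+20=21
r2=0+1=1
CMP r2, #3  (cmp 1,3)
BLT body: taken
r7=21+20=41
r2=1+1=2
CMP r2, #3  (cmp 2,3)
BLT body: taken
r7=41+20=61
r2=2+1=3
CMP r2, #3  (cmp 3,3)
BLT body: not taken
r7=61&127=61
halt.
Total executed instructions: 17.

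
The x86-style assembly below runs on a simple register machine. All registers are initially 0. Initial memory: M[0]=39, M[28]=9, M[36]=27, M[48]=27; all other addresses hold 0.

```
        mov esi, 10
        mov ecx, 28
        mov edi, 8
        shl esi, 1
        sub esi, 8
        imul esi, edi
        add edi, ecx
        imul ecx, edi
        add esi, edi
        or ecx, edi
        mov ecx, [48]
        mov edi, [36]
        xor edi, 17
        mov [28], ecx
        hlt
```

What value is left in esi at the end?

132

after mov esi, 10: esi=10
after mov ecx, 28: ecx=28
after mov edi, 8: edi=8
after shl esi, 1: esi=10<<1=20
after sub esi, 8: esi=20-8=12
after imul esi, edi: esi=12*8=96
after add edi, ecx: edi=8+28=36
after imul ecx, edi: ecx=28*36=1008
after add esi, edi: esi=96+36=132
after or ecx, edi: ecx=1008|36=1012
after mov ecx, [48]: ecx=M[48]=27
after mov edi, [36]: edi=M[36]=27
after xor edi, 17: edi=27^17=10
mov [28], ecx → M[28]=27
halt.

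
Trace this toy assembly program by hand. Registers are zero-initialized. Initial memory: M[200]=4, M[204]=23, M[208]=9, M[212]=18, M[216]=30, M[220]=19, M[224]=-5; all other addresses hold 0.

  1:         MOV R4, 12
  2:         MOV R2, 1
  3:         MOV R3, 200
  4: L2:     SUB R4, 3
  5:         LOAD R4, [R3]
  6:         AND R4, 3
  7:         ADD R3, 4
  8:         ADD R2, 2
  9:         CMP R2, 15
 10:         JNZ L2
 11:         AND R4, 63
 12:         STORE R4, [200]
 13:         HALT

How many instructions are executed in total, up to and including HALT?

55

R4=12
R2=1
R3=200
R4=12-3=9
R4=M[200]=4
R4=4&3=0
R3=200+4=204
R2=1+2=3
CMP R2, 15  (cmp 3,15)
JNZ L2: taken
R4=0-3=-3
R4=M[204]=23
R4=23&3=3
R3=204+4=208
R2=3+2=5
CMP R2, 15  (cmp 5,15)
JNZ L2: taken
R4=3-3=0
R4=M[208]=9
R4=9&3=1
R3=208+4=212
R2=5+2=7
CMP R2, 15  (cmp 7,15)
JNZ L2: taken
R4=1-3=-2
R4=M[212]=18
R4=18&3=2
R3=212+4=216
R2=7+2=9
CMP R2, 15  (cmp 9,15)
JNZ L2: taken
R4=2-3=-1
R4=M[216]=30
R4=30&3=2
R3=216+4=220
R2=9+2=11
CMP R2, 15  (cmp 11,15)
JNZ L2: taken
R4=2-3=-1
R4=M[220]=19
R4=19&3=3
R3=220+4=224
R2=11+2=13
CMP R2, 15  (cmp 13,15)
JNZ L2: taken
R4=3-3=0
R4=M[224]=-5
R4=(-5)&3=3
R3=224+4=228
R2=13+2=15
CMP R2, 15  (cmp 15,15)
JNZ L2: not taken
R4=3&63=3
STORE R4, [200] → M[200]=3
halt.
Total executed instructions: 55.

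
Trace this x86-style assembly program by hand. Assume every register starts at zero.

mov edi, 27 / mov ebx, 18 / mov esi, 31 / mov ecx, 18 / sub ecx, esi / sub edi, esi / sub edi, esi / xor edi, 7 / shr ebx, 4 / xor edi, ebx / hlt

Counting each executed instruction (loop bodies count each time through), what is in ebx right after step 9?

after mov edi, 27: edi=27
after mov ebx, 18: ebx=18
after mov esi, 31: esi=31
after mov ecx, 18: ecx=18
after sub ecx, esi: ecx=18-31=-13
after sub edi, esi: edi=27-31=-4
after sub edi, esi: edi=(-4)-31=-35
after xor edi, 7: edi=(-35)^7=-38
after shr ebx, 4: ebx=18>>4=1
After step 9: ebx = 1.

1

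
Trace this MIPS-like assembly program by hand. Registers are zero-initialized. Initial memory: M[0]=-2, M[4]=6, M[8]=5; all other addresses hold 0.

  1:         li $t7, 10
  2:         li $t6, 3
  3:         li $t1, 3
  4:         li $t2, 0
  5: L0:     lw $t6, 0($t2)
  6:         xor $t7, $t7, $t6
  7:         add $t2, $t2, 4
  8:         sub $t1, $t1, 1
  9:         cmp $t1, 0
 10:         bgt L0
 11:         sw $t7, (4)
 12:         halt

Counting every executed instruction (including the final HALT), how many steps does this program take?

24

$t7=10
$t6=3
$t1=3
$t2=0
$t6=M[0]=-2
$t7=10^(-2)=-12
$t2=0+4=4
$t1=3-1=2
cmp $t1, 0  (cmp 2,0)
bgt L0: taken
$t6=M[4]=6
$t7=(-12)^6=-14
$t2=4+4=8
$t1=2-1=1
cmp $t1, 0  (cmp 1,0)
bgt L0: taken
$t6=M[8]=5
$t7=(-14)^5=-9
$t2=8+4=12
$t1=1-1=0
cmp $t1, 0  (cmp 0,0)
bgt L0: not taken
sw $t7, (4) → M[4]=-9
halt.
Total executed instructions: 24.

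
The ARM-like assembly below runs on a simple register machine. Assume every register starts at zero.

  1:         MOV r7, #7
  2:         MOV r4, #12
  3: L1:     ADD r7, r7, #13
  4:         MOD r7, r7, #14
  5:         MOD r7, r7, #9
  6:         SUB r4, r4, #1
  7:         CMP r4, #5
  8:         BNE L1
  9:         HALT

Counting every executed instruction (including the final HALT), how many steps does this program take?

after MOV r7, #7: r7=7
after MOV r4, #12: r4=12
after ADD r7, r7, #13: r7=7+13=20
after MOD r7, r7, #14: r7=20%14=6
after MOD r7, r7, #9: r7=6%9=6
after SUB r4, r4, #1: r4=12-1=11
CMP r4, #5  (cmp 11,5)
BNE L1: taken
after ADD r7, r7, #13: r7=6+13=19
after MOD r7, r7, #14: r7=19%14=5
after MOD r7, r7, #9: r7=5%9=5
after SUB r4, r4, #1: r4=11-1=10
CMP r4, #5  (cmp 10,5)
BNE L1: taken
after ADD r7, r7, #13: r7=5+13=18
after MOD r7, r7, #14: r7=18%14=4
after MOD r7, r7, #9: r7=4%9=4
after SUB r4, r4, #1: r4=10-1=9
CMP r4, #5  (cmp 9,5)
BNE L1: taken
after ADD r7, r7, #13: r7=4+13=17
after MOD r7, r7, #14: r7=17%14=3
after MOD r7, r7, #9: r7=3%9=3
after SUB r4, r4, #1: r4=9-1=8
CMP r4, #5  (cmp 8,5)
BNE L1: taken
after ADD r7, r7, #13: r7=3+13=16
after MOD r7, r7, #14: r7=16%14=2
after MOD r7, r7, #9: r7=2%9=2
after SUB r4, r4, #1: r4=8-1=7
CMP r4, #5  (cmp 7,5)
BNE L1: taken
after ADD r7, r7, #13: r7=2+13=15
after MOD r7, r7, #14: r7=15%14=1
after MOD r7, r7, #9: r7=1%9=1
after SUB r4, r4, #1: r4=7-1=6
CMP r4, #5  (cmp 6,5)
BNE L1: taken
after ADD r7, r7, #13: r7=1+13=14
after MOD r7, r7, #14: r7=14%14=0
after MOD r7, r7, #9: r7=0%9=0
after SUB r4, r4, #1: r4=6-1=5
CMP r4, #5  (cmp 5,5)
BNE L1: not taken
halt.
Total executed instructions: 45.

45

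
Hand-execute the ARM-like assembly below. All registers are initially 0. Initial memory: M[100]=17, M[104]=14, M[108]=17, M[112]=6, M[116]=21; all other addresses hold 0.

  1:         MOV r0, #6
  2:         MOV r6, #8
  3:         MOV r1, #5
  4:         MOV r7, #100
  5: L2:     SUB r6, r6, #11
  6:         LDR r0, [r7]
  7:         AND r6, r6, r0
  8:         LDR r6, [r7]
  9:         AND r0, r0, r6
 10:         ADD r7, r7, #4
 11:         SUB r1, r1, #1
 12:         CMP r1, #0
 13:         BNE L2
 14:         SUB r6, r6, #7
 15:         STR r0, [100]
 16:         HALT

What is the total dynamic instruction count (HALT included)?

52

after MOV r0, #6: r0=6
after MOV r6, #8: r6=8
after MOV r1, #5: r1=5
after MOV r7, #100: r7=100
after SUB r6, r6, #11: r6=8-11=-3
after LDR r0, [r7]: r0=M[100]=17
after AND r6, r6, r0: r6=(-3)&17=17
after LDR r6, [r7]: r6=M[100]=17
after AND r0, r0, r6: r0=17&17=17
after ADD r7, r7, #4: r7=100+4=104
after SUB r1, r1, #1: r1=5-1=4
CMP r1, #0  (cmp 4,0)
BNE L2: taken
after SUB r6, r6, #11: r6=17-11=6
after LDR r0, [r7]: r0=M[104]=14
after AND r6, r6, r0: r6=6&14=6
after LDR r6, [r7]: r6=M[104]=14
after AND r0, r0, r6: r0=14&14=14
after ADD r7, r7, #4: r7=104+4=108
after SUB r1, r1, #1: r1=4-1=3
CMP r1, #0  (cmp 3,0)
BNE L2: taken
after SUB r6, r6, #11: r6=14-11=3
after LDR r0, [r7]: r0=M[108]=17
after AND r6, r6, r0: r6=3&17=1
after LDR r6, [r7]: r6=M[108]=17
after AND r0, r0, r6: r0=17&17=17
after ADD r7, r7, #4: r7=108+4=112
after SUB r1, r1, #1: r1=3-1=2
CMP r1, #0  (cmp 2,0)
BNE L2: taken
after SUB r6, r6, #11: r6=17-11=6
after LDR r0, [r7]: r0=M[112]=6
after AND r6, r6, r0: r6=6&6=6
after LDR r6, [r7]: r6=M[112]=6
after AND r0, r0, r6: r0=6&6=6
after ADD r7, r7, #4: r7=112+4=116
after SUB r1, r1, #1: r1=2-1=1
CMP r1, #0  (cmp 1,0)
BNE L2: taken
after SUB r6, r6, #11: r6=6-11=-5
after LDR r0, [r7]: r0=M[116]=21
after AND r6, r6, r0: r6=(-5)&21=17
after LDR r6, [r7]: r6=M[116]=21
after AND r0, r0, r6: r0=21&21=21
after ADD r7, r7, #4: r7=116+4=120
after SUB r1, r1, #1: r1=1-1=0
CMP r1, #0  (cmp 0,0)
BNE L2: not taken
after SUB r6, r6, #7: r6=21-7=14
STR r0, [100] → M[100]=21
halt.
Total executed instructions: 52.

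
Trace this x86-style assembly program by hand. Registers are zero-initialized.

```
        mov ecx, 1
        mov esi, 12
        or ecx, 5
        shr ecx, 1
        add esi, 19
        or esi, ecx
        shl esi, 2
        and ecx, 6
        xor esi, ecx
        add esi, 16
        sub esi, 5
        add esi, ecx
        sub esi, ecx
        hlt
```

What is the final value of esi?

ecx=1
esi=12
ecx=1|5=5
ecx=5>>1=2
esi=12+19=31
esi=31|2=31
esi=31<<2=124
ecx=2&6=2
esi=124^2=126
esi=126+16=142
esi=142-5=137
esi=137+2=139
esi=139-2=137
halt.

137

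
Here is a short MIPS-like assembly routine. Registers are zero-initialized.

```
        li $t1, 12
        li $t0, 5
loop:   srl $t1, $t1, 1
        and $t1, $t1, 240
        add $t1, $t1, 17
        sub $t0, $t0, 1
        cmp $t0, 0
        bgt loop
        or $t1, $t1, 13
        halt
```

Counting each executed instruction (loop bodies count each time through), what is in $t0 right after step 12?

after li $t1, 12: $t1=12
after li $t0, 5: $t0=5
after srl $t1, $t1, 1: $t1=12>>1=6
after and $t1, $t1, 240: $t1=6&240=0
after add $t1, $t1, 17: $t1=0+17=17
after sub $t0, $t0, 1: $t0=5-1=4
cmp $t0, 0  (cmp 4,0)
bgt loop: taken
after srl $t1, $t1, 1: $t1=17>>1=8
after and $t1, $t1, 240: $t1=8&240=0
after add $t1, $t1, 17: $t1=0+17=17
after sub $t0, $t0, 1: $t0=4-1=3
After step 12: $t0 = 3.

3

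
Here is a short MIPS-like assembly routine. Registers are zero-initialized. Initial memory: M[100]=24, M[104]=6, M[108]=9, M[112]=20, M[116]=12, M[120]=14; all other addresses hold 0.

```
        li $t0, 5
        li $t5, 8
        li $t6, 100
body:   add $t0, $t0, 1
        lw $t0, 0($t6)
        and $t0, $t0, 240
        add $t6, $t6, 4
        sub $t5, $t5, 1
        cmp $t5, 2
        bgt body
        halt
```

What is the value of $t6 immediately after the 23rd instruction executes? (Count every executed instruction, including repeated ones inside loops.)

after li $t0, 5: $t0=5
after li $t5, 8: $t5=8
after li $t6, 100: $t6=100
after add $t0, $t0, 1: $t0=5+1=6
after lw $t0, 0($t6): $t0=M[100]=24
after and $t0, $t0, 240: $t0=24&240=16
after add $t6, $t6, 4: $t6=100+4=104
after sub $t5, $t5, 1: $t5=8-1=7
cmp $t5, 2  (cmp 7,2)
bgt body: taken
after add $t0, $t0, 1: $t0=16+1=17
after lw $t0, 0($t6): $t0=M[104]=6
after and $t0, $t0, 240: $t0=6&240=0
after add $t6, $t6, 4: $t6=104+4=108
after sub $t5, $t5, 1: $t5=7-1=6
cmp $t5, 2  (cmp 6,2)
bgt body: taken
after add $t0, $t0, 1: $t0=0+1=1
after lw $t0, 0($t6): $t0=M[108]=9
after and $t0, $t0, 240: $t0=9&240=0
after add $t6, $t6, 4: $t6=108+4=112
after sub $t5, $t5, 1: $t5=6-1=5
cmp $t5, 2  (cmp 5,2)
After step 23: $t6 = 112.

112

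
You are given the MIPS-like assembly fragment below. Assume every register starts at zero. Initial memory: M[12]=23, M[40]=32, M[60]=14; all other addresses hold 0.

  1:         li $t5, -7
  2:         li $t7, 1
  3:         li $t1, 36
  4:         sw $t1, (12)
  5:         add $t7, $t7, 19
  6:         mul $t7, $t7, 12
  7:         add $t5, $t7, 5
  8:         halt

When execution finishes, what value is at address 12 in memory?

36

$t5=-7
$t7=1
$t1=36
sw $t1, (12) → M[12]=36
$t7=1+19=20
$t7=20*12=240
$t5=240+5=245
halt.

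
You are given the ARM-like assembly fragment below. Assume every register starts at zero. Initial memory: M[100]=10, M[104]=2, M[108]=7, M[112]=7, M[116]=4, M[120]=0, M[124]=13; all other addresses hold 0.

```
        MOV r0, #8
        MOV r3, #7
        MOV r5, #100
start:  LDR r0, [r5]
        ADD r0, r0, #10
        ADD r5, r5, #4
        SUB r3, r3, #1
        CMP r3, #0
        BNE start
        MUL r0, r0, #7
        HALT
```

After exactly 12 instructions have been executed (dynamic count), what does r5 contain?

108

r0=8
r3=7
r5=100
r0=M[100]=10
r0=10+10=20
r5=100+4=104
r3=7-1=6
CMP r3, #0  (cmp 6,0)
BNE start: taken
r0=M[104]=2
r0=2+10=12
r5=104+4=108
After step 12: r5 = 108.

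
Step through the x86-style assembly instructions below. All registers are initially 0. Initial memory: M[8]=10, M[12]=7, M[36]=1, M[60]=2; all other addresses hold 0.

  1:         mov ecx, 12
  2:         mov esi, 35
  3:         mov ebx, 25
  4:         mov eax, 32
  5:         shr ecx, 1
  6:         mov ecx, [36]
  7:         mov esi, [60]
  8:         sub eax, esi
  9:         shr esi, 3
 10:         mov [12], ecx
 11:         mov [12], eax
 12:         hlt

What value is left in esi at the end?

0

after mov ecx, 12: ecx=12
after mov esi, 35: esi=35
after mov ebx, 25: ebx=25
after mov eax, 32: eax=32
after shr ecx, 1: ecx=12>>1=6
after mov ecx, [36]: ecx=M[36]=1
after mov esi, [60]: esi=M[60]=2
after sub eax, esi: eax=32-2=30
after shr esi, 3: esi=2>>3=0
mov [12], ecx → M[12]=1
mov [12], eax → M[12]=30
halt.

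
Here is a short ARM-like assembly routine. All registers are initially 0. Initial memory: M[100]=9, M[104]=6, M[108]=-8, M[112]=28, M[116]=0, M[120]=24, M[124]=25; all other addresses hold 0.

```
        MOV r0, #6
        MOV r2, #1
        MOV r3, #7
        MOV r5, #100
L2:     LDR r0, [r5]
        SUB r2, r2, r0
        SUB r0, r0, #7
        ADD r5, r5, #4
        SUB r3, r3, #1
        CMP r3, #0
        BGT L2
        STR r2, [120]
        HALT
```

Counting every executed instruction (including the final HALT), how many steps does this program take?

r0=6
r2=1
r3=7
r5=100
r0=M[100]=9
r2=1-9=-8
r0=9-7=2
r5=100+4=104
r3=7-1=6
CMP r3, #0  (cmp 6,0)
BGT L2: taken
r0=M[104]=6
r2=(-8)-6=-14
r0=6-7=-1
r5=104+4=108
r3=6-1=5
CMP r3, #0  (cmp 5,0)
BGT L2: taken
r0=M[108]=-8
r2=(-14)-(-8)=-6
r0=(-8)-7=-15
r5=108+4=112
r3=5-1=4
CMP r3, #0  (cmp 4,0)
BGT L2: taken
r0=M[112]=28
r2=(-6)-28=-34
r0=28-7=21
r5=112+4=116
r3=4-1=3
CMP r3, #0  (cmp 3,0)
BGT L2: taken
r0=M[116]=0
r2=(-34)-0=-34
r0=0-7=-7
r5=116+4=120
r3=3-1=2
CMP r3, #0  (cmp 2,0)
BGT L2: taken
r0=M[120]=24
r2=(-34)-24=-58
r0=24-7=17
r5=120+4=124
r3=2-1=1
CMP r3, #0  (cmp 1,0)
BGT L2: taken
r0=M[124]=25
r2=(-58)-25=-83
r0=25-7=18
r5=124+4=128
r3=1-1=0
CMP r3, #0  (cmp 0,0)
BGT L2: not taken
STR r2, [120] → M[120]=-83
halt.
Total executed instructions: 55.

55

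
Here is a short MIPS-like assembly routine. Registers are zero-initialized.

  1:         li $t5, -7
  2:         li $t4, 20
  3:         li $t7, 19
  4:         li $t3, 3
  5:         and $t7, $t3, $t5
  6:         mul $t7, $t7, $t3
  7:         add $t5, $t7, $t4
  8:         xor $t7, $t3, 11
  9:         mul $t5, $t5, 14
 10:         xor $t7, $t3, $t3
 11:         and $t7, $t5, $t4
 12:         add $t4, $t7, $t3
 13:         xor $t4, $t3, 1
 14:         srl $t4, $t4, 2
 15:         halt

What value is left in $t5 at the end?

322

$t5=-7
$t4=20
$t7=19
$t3=3
$t7=3&(-7)=1
$t7=1*3=3
$t5=3+20=23
$t7=3^11=8
$t5=23*14=322
$t7=3^3=0
$t7=322&20=0
$t4=0+3=3
$t4=3^1=2
$t4=2>>2=0
halt.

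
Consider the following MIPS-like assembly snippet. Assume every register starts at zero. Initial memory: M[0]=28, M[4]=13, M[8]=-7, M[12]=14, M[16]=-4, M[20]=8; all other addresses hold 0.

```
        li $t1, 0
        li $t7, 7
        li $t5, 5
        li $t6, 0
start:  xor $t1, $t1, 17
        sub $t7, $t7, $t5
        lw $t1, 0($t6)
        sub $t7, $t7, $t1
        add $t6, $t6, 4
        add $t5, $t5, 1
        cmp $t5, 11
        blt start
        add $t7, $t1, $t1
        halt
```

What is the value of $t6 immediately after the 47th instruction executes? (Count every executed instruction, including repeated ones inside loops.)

20

$t1=0
$t7=7
$t5=5
$t6=0
$t1=0^17=17
$t7=7-5=2
$t1=M[0]=28
$t7=2-28=-26
$t6=0+4=4
$t5=5+1=6
cmp $t5, 11  (cmp 6,11)
blt start: taken
$t1=28^17=13
$t7=(-26)-6=-32
$t1=M[4]=13
$t7=(-32)-13=-45
$t6=4+4=8
$t5=6+1=7
cmp $t5, 11  (cmp 7,11)
blt start: taken
$t1=13^17=28
$t7=(-45)-7=-52
$t1=M[8]=-7
$t7=(-52)-(-7)=-45
$t6=8+4=12
$t5=7+1=8
cmp $t5, 11  (cmp 8,11)
blt start: taken
$t1=(-7)^17=-24
$t7=(-45)-8=-53
$t1=M[12]=14
$t7=(-53)-14=-67
$t6=12+4=16
$t5=8+1=9
cmp $t5, 11  (cmp 9,11)
blt start: taken
$t1=14^17=31
$t7=(-67)-9=-76
$t1=M[16]=-4
$t7=(-76)-(-4)=-72
$t6=16+4=20
$t5=9+1=10
cmp $t5, 11  (cmp 10,11)
blt start: taken
$t1=(-4)^17=-19
$t7=(-72)-10=-82
$t1=M[20]=8
After step 47: $t6 = 20.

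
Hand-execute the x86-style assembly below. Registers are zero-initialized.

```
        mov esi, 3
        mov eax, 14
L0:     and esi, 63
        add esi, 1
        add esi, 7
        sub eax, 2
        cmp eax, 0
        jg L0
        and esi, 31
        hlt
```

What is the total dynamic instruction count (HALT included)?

mov esi, 3 → esi=3
mov eax, 14 → eax=14
and esi, 63 → esi=3&63=3
add esi, 1 → esi=3+1=4
add esi, 7 → esi=4+7=11
sub eax, 2 → eax=14-2=12
cmp eax, 0  (cmp 12,0)
jg L0: taken
and esi, 63 → esi=11&63=11
add esi, 1 → esi=11+1=12
add esi, 7 → esi=12+7=19
sub eax, 2 → eax=12-2=10
cmp eax, 0  (cmp 10,0)
jg L0: taken
and esi, 63 → esi=19&63=19
add esi, 1 → esi=19+1=20
add esi, 7 → esi=20+7=27
sub eax, 2 → eax=10-2=8
cmp eax, 0  (cmp 8,0)
jg L0: taken
and esi, 63 → esi=27&63=27
add esi, 1 → esi=27+1=28
add esi, 7 → esi=28+7=35
sub eax, 2 → eax=8-2=6
cmp eax, 0  (cmp 6,0)
jg L0: taken
and esi, 63 → esi=35&63=35
add esi, 1 → esi=35+1=36
add esi, 7 → esi=36+7=43
sub eax, 2 → eax=6-2=4
cmp eax, 0  (cmp 4,0)
jg L0: taken
and esi, 63 → esi=43&63=43
add esi, 1 → esi=43+1=44
add esi, 7 → esi=44+7=51
sub eax, 2 → eax=4-2=2
cmp eax, 0  (cmp 2,0)
jg L0: taken
and esi, 63 → esi=51&63=51
add esi, 1 → esi=51+1=52
add esi, 7 → esi=52+7=59
sub eax, 2 → eax=2-2=0
cmp eax, 0  (cmp 0,0)
jg L0: not taken
and esi, 31 → esi=59&31=27
halt.
Total executed instructions: 46.

46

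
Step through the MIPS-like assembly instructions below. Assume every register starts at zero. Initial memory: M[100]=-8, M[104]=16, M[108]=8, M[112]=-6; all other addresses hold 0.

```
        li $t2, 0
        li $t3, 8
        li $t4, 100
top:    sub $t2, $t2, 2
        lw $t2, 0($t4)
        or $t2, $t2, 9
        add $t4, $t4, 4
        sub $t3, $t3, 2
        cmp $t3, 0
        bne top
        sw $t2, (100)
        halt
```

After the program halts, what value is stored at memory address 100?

-5

$t2=0
$t3=8
$t4=100
$t2=0-2=-2
$t2=M[100]=-8
$t2=(-8)|9=-7
$t4=100+4=104
$t3=8-2=6
cmp $t3, 0  (cmp 6,0)
bne top: taken
$t2=(-7)-2=-9
$t2=M[104]=16
$t2=16|9=25
$t4=104+4=108
$t3=6-2=4
cmp $t3, 0  (cmp 4,0)
bne top: taken
$t2=25-2=23
$t2=M[108]=8
$t2=8|9=9
$t4=108+4=112
$t3=4-2=2
cmp $t3, 0  (cmp 2,0)
bne top: taken
$t2=9-2=7
$t2=M[112]=-6
$t2=(-6)|9=-5
$t4=112+4=116
$t3=2-2=0
cmp $t3, 0  (cmp 0,0)
bne top: not taken
sw $t2, (100) → M[100]=-5
halt.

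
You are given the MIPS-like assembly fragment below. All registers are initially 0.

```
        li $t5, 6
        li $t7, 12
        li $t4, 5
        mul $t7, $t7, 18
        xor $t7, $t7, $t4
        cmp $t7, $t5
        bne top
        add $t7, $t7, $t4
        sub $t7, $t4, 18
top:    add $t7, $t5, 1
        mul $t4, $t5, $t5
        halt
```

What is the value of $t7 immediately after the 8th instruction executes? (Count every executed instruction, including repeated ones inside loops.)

after li $t5, 6: $t5=6
after li $t7, 12: $t7=12
after li $t4, 5: $t4=5
after mul $t7, $t7, 18: $t7=12*18=216
after xor $t7, $t7, $t4: $t7=216^5=221
cmp $t7, $t5  (cmp 221,6)
bne top: taken
after add $t7, $t5, 1: $t7=6+1=7
After step 8: $t7 = 7.

7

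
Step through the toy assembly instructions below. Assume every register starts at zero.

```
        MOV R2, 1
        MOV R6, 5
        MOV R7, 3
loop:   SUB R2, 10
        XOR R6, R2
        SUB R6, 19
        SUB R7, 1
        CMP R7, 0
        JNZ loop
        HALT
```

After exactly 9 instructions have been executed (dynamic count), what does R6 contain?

-33

MOV R2, 1 → R2=1
MOV R6, 5 → R6=5
MOV R7, 3 → R7=3
SUB R2, 10 → R2=1-10=-9
XOR R6, R2 → R6=5^(-9)=-14
SUB R6, 19 → R6=(-14)-19=-33
SUB R7, 1 → R7=3-1=2
CMP R7, 0  (cmp 2,0)
JNZ loop: taken
After step 9: R6 = -33.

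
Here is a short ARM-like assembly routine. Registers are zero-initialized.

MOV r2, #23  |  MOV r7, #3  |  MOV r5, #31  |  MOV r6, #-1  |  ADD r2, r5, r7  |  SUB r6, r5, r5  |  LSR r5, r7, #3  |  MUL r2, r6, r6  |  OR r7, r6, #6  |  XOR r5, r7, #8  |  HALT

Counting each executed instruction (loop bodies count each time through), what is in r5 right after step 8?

0

r2=23
r7=3
r5=31
r6=-1
r2=31+3=34
r6=31-31=0
r5=3>>3=0
r2=0*0=0
After step 8: r5 = 0.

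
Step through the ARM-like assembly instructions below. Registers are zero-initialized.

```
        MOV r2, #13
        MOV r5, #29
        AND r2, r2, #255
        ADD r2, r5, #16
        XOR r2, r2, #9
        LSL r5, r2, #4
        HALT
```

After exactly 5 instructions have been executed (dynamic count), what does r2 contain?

36

r2=13
r5=29
r2=13&255=13
r2=29+16=45
r2=45^9=36
After step 5: r2 = 36.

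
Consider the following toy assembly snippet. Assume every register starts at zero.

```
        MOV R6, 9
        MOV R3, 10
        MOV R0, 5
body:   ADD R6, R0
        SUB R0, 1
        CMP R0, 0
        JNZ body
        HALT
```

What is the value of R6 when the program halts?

24

MOV R6, 9 → R6=9
MOV R3, 10 → R3=10
MOV R0, 5 → R0=5
ADD R6, R0 → R6=9+5=14
SUB R0, 1 → R0=5-1=4
CMP R0, 0  (cmp 4,0)
JNZ body: taken
ADD R6, R0 → R6=14+4=18
SUB R0, 1 → R0=4-1=3
CMP R0, 0  (cmp 3,0)
JNZ body: taken
ADD R6, R0 → R6=18+3=21
SUB R0, 1 → R0=3-1=2
CMP R0, 0  (cmp 2,0)
JNZ body: taken
ADD R6, R0 → R6=21+2=23
SUB R0, 1 → R0=2-1=1
CMP R0, 0  (cmp 1,0)
JNZ body: taken
ADD R6, R0 → R6=23+1=24
SUB R0, 1 → R0=1-1=0
CMP R0, 0  (cmp 0,0)
JNZ body: not taken
halt.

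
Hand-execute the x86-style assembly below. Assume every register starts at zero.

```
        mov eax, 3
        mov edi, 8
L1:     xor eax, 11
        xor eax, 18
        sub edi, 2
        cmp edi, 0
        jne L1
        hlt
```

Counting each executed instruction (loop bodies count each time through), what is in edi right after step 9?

6

eax=3
edi=8
eax=3^11=8
eax=8^18=26
edi=8-2=6
cmp edi, 0  (cmp 6,0)
jne L1: taken
eax=26^11=17
eax=17^18=3
After step 9: edi = 6.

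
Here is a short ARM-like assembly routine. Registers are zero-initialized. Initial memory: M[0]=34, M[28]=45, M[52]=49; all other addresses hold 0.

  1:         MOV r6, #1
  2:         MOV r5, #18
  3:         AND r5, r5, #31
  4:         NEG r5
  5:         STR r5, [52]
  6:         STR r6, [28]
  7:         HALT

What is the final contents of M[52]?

-18

MOV r6, #1 → r6=1
MOV r5, #18 → r5=18
AND r5, r5, #31 → r5=18&31=18
NEG r5 → r5=-(18)=-18
STR r5, [52] → M[52]=-18
STR r6, [28] → M[28]=1
halt.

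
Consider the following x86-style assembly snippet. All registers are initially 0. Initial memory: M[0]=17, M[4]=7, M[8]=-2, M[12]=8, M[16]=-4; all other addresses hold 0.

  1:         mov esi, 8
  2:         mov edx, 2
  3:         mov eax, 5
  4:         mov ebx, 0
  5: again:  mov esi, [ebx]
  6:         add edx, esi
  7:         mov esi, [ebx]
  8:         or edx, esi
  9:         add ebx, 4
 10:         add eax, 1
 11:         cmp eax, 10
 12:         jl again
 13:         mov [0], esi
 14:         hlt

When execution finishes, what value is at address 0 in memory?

after mov esi, 8: esi=8
after mov edx, 2: edx=2
after mov eax, 5: eax=5
after mov ebx, 0: ebx=0
after mov esi, [ebx]: esi=M[0]=17
after add edx, esi: edx=2+17=19
after mov esi, [ebx]: esi=M[0]=17
after or edx, esi: edx=19|17=19
after add ebx, 4: ebx=0+4=4
after add eax, 1: eax=5+1=6
cmp eax, 10  (cmp 6,10)
jl again: taken
after mov esi, [ebx]: esi=M[4]=7
after add edx, esi: edx=19+7=26
after mov esi, [ebx]: esi=M[4]=7
after or edx, esi: edx=26|7=31
after add ebx, 4: ebx=4+4=8
after add eax, 1: eax=6+1=7
cmp eax, 10  (cmp 7,10)
jl again: taken
after mov esi, [ebx]: esi=M[8]=-2
after add edx, esi: edx=31+(-2)=29
after mov esi, [ebx]: esi=M[8]=-2
after or edx, esi: edx=29|(-2)=-1
after add ebx, 4: ebx=8+4=12
after add eax, 1: eax=7+1=8
cmp eax, 10  (cmp 8,10)
jl again: taken
after mov esi, [ebx]: esi=M[12]=8
after add edx, esi: edx=(-1)+8=7
after mov esi, [ebx]: esi=M[12]=8
after or edx, esi: edx=7|8=15
after add ebx, 4: ebx=12+4=16
after add eax, 1: eax=8+1=9
cmp eax, 10  (cmp 9,10)
jl again: taken
after mov esi, [ebx]: esi=M[16]=-4
after add edx, esi: edx=15+(-4)=11
after mov esi, [ebx]: esi=M[16]=-4
after or edx, esi: edx=11|(-4)=-1
after add ebx, 4: ebx=16+4=20
after add eax, 1: eax=9+1=10
cmp eax, 10  (cmp 10,10)
jl again: not taken
mov [0], esi → M[0]=-4
halt.

-4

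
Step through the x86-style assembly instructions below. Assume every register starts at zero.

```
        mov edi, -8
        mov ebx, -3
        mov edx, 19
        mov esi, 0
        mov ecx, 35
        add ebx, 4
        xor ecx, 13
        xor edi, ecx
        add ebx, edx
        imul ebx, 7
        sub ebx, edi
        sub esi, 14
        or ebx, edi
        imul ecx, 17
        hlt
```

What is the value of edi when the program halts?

edi=-8
ebx=-3
edx=19
esi=0
ecx=35
ebx=(-3)+4=1
ecx=35^13=46
edi=(-8)^46=-42
ebx=1+19=20
ebx=20*7=140
ebx=140-(-42)=182
esi=0-14=-14
ebx=182|(-42)=-10
ecx=46*17=782
halt.

-42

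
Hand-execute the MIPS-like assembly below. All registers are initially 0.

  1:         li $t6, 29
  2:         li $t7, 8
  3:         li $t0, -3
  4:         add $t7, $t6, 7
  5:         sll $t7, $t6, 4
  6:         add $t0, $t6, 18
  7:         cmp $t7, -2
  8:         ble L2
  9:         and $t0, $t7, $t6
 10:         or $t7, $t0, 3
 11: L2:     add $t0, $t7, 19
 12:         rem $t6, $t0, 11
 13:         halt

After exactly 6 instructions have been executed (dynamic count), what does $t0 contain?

$t6=29
$t7=8
$t0=-3
$t7=29+7=36
$t7=29<<4=464
$t0=29+18=47
After step 6: $t0 = 47.

47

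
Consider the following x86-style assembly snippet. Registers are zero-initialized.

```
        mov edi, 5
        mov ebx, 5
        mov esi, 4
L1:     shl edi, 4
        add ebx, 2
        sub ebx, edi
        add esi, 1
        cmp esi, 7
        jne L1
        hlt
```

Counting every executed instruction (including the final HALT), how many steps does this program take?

mov edi, 5 → edi=5
mov ebx, 5 → ebx=5
mov esi, 4 → esi=4
shl edi, 4 → edi=5<<4=80
add ebx, 2 → ebx=5+2=7
sub ebx, edi → ebx=7-80=-73
add esi, 1 → esi=4+1=5
cmp esi, 7  (cmp 5,7)
jne L1: taken
shl edi, 4 → edi=80<<4=1280
add ebx, 2 → ebx=(-73)+2=-71
sub ebx, edi → ebx=(-71)-1280=-1351
add esi, 1 → esi=5+1=6
cmp esi, 7  (cmp 6,7)
jne L1: taken
shl edi, 4 → edi=1280<<4=20480
add ebx, 2 → ebx=(-1351)+2=-1349
sub ebx, edi → ebx=(-1349)-20480=-21829
add esi, 1 → esi=6+1=7
cmp esi, 7  (cmp 7,7)
jne L1: not taken
halt.
Total executed instructions: 22.

22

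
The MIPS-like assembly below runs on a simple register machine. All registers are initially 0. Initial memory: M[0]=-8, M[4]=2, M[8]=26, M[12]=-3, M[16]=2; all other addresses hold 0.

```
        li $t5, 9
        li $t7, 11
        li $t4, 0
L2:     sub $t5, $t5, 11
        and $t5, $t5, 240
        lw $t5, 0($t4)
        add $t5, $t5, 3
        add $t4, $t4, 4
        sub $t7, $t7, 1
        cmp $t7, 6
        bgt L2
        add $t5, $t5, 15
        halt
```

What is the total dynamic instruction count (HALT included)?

$t5=9
$t7=11
$t4=0
$t5=9-11=-2
$t5=(-2)&240=240
$t5=M[0]=-8
$t5=(-8)+3=-5
$t4=0+4=4
$t7=11-1=10
cmp $t7, 6  (cmp 10,6)
bgt L2: taken
$t5=(-5)-11=-16
$t5=(-16)&240=240
$t5=M[4]=2
$t5=2+3=5
$t4=4+4=8
$t7=10-1=9
cmp $t7, 6  (cmp 9,6)
bgt L2: taken
$t5=5-11=-6
$t5=(-6)&240=240
$t5=M[8]=26
$t5=26+3=29
$t4=8+4=12
$t7=9-1=8
cmp $t7, 6  (cmp 8,6)
bgt L2: taken
$t5=29-11=18
$t5=18&240=16
$t5=M[12]=-3
$t5=(-3)+3=0
$t4=12+4=16
$t7=8-1=7
cmp $t7, 6  (cmp 7,6)
bgt L2: taken
$t5=0-11=-11
$t5=(-11)&240=240
$t5=M[16]=2
$t5=2+3=5
$t4=16+4=20
$t7=7-1=6
cmp $t7, 6  (cmp 6,6)
bgt L2: not taken
$t5=5+15=20
halt.
Total executed instructions: 45.

45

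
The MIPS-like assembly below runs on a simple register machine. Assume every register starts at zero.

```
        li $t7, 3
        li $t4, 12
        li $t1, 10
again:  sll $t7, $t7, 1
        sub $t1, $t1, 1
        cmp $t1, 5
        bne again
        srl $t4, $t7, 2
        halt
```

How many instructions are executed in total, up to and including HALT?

li $t7, 3 → $t7=3
li $t4, 12 → $t4=12
li $t1, 10 → $t1=10
sll $t7, $t7, 1 → $t7=3<<1=6
sub $t1, $t1, 1 → $t1=10-1=9
cmp $t1, 5  (cmp 9,5)
bne again: taken
sll $t7, $t7, 1 → $t7=6<<1=12
sub $t1, $t1, 1 → $t1=9-1=8
cmp $t1, 5  (cmp 8,5)
bne again: taken
sll $t7, $t7, 1 → $t7=12<<1=24
sub $t1, $t1, 1 → $t1=8-1=7
cmp $t1, 5  (cmp 7,5)
bne again: taken
sll $t7, $t7, 1 → $t7=24<<1=48
sub $t1, $t1, 1 → $t1=7-1=6
cmp $t1, 5  (cmp 6,5)
bne again: taken
sll $t7, $t7, 1 → $t7=48<<1=96
sub $t1, $t1, 1 → $t1=6-1=5
cmp $t1, 5  (cmp 5,5)
bne again: not taken
srl $t4, $t7, 2 → $t4=96>>2=24
halt.
Total executed instructions: 25.

25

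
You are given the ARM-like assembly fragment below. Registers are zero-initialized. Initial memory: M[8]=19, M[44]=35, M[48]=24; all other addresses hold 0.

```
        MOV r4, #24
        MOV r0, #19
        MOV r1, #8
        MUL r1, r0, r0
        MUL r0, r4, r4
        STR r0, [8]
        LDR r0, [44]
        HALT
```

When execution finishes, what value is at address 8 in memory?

576

after MOV r4, #24: r4=24
after MOV r0, #19: r0=19
after MOV r1, #8: r1=8
after MUL r1, r0, r0: r1=19*19=361
after MUL r0, r4, r4: r0=24*24=576
STR r0, [8] → M[8]=576
after LDR r0, [44]: r0=M[44]=35
halt.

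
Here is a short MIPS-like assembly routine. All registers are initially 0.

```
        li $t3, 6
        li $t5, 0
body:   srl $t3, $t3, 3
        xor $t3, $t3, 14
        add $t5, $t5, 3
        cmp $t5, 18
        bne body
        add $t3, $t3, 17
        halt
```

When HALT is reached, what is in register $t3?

32

li $t3, 6 → $t3=6
li $t5, 0 → $t5=0
srl $t3, $t3, 3 → $t3=6>>3=0
xor $t3, $t3, 14 → $t3=0^14=14
add $t5, $t5, 3 → $t5=0+3=3
cmp $t5, 18  (cmp 3,18)
bne body: taken
srl $t3, $t3, 3 → $t3=14>>3=1
xor $t3, $t3, 14 → $t3=1^14=15
add $t5, $t5, 3 → $t5=3+3=6
cmp $t5, 18  (cmp 6,18)
bne body: taken
srl $t3, $t3, 3 → $t3=15>>3=1
xor $t3, $t3, 14 → $t3=1^14=15
add $t5, $t5, 3 → $t5=6+3=9
cmp $t5, 18  (cmp 9,18)
bne body: taken
srl $t3, $t3, 3 → $t3=15>>3=1
xor $t3, $t3, 14 → $t3=1^14=15
add $t5, $t5, 3 → $t5=9+3=12
cmp $t5, 18  (cmp 12,18)
bne body: taken
srl $t3, $t3, 3 → $t3=15>>3=1
xor $t3, $t3, 14 → $t3=1^14=15
add $t5, $t5, 3 → $t5=12+3=15
cmp $t5, 18  (cmp 15,18)
bne body: taken
srl $t3, $t3, 3 → $t3=15>>3=1
xor $t3, $t3, 14 → $t3=1^14=15
add $t5, $t5, 3 → $t5=15+3=18
cmp $t5, 18  (cmp 18,18)
bne body: not taken
add $t3, $t3, 17 → $t3=15+17=32
halt.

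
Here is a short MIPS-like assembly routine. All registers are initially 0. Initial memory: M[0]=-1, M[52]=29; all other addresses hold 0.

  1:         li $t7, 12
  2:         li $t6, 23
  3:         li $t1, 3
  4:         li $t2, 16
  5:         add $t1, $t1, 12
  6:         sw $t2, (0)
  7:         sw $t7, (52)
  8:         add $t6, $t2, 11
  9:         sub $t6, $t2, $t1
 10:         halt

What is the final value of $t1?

15

$t7=12
$t6=23
$t1=3
$t2=16
$t1=3+12=15
sw $t2, (0) → M[0]=16
sw $t7, (52) → M[52]=12
$t6=16+11=27
$t6=16-15=1
halt.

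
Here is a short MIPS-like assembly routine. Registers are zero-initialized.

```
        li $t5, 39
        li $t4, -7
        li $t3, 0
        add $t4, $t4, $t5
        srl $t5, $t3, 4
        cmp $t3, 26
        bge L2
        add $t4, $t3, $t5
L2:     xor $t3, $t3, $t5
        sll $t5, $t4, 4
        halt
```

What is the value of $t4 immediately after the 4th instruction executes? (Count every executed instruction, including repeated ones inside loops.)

$t5=39
$t4=-7
$t3=0
$t4=(-7)+39=32
After step 4: $t4 = 32.

32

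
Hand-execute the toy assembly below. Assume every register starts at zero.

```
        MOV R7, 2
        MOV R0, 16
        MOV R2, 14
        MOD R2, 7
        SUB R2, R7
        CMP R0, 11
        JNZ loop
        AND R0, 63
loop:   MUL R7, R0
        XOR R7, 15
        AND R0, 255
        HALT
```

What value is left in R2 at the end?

R7=2
R0=16
R2=14
R2=14%7=0
R2=0-2=-2
CMP R0, 11  (cmp 16,11)
JNZ loop: taken
R7=2*16=32
R7=32^15=47
R0=16&255=16
halt.

-2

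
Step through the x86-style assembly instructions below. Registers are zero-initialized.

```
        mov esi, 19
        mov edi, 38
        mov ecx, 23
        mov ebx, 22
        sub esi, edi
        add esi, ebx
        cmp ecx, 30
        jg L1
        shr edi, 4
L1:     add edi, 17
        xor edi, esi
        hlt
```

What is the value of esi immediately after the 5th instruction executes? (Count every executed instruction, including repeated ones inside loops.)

mov esi, 19 → esi=19
mov edi, 38 → edi=38
mov ecx, 23 → ecx=23
mov ebx, 22 → ebx=22
sub esi, edi → esi=19-38=-19
After step 5: esi = -19.

-19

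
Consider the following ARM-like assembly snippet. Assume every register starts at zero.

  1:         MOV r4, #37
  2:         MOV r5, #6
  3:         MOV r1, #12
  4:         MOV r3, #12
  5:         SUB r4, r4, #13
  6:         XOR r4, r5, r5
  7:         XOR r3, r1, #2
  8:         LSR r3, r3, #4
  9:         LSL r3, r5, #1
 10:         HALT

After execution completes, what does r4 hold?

0

r4=37
r5=6
r1=12
r3=12
r4=37-13=24
r4=6^6=0
r3=12^2=14
r3=14>>4=0
r3=6<<1=12
halt.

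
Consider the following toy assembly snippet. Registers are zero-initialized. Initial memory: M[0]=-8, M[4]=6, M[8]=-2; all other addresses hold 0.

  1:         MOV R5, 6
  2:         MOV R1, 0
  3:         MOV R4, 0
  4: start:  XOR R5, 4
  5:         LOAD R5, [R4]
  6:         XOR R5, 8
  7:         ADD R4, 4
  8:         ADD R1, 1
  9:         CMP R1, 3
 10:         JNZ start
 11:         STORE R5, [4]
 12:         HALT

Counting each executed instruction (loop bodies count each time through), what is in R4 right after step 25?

12

after MOV R5, 6: R5=6
after MOV R1, 0: R1=0
after MOV R4, 0: R4=0
after XOR R5, 4: R5=6^4=2
after LOAD R5, [R4]: R5=M[0]=-8
after XOR R5, 8: R5=(-8)^8=-16
after ADD R4, 4: R4=0+4=4
after ADD R1, 1: R1=0+1=1
CMP R1, 3  (cmp 1,3)
JNZ start: taken
after XOR R5, 4: R5=(-16)^4=-12
after LOAD R5, [R4]: R5=M[4]=6
after XOR R5, 8: R5=6^8=14
after ADD R4, 4: R4=4+4=8
after ADD R1, 1: R1=1+1=2
CMP R1, 3  (cmp 2,3)
JNZ start: taken
after XOR R5, 4: R5=14^4=10
after LOAD R5, [R4]: R5=M[8]=-2
after XOR R5, 8: R5=(-2)^8=-10
after ADD R4, 4: R4=8+4=12
after ADD R1, 1: R1=2+1=3
CMP R1, 3  (cmp 3,3)
JNZ start: not taken
STORE R5, [4] → M[4]=-10
After step 25: R4 = 12.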